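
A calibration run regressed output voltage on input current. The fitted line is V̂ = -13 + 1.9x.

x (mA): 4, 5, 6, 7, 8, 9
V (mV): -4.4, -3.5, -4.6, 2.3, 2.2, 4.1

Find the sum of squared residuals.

x=4: V̂ = -13 + 1.9·4 = -5.4; e = -4.4 − (-5.4) = 1
x=5: V̂ = -13 + 1.9·5 = -3.5; e = -3.5 − (-3.5) = 0
x=6: V̂ = -13 + 1.9·6 = -1.6; e = -4.6 − (-1.6) = -3
x=7: V̂ = -13 + 1.9·7 = 0.3; e = 2.3 − 0.3 = 2
x=8: V̂ = -13 + 1.9·8 = 2.2; e = 2.2 − 2.2 = 0
x=9: V̂ = -13 + 1.9·9 = 4.1; e = 4.1 − 4.1 = 0
SSE = 1 + 0 + 9 + 4 + 0 + 0 = 14

SSE = 14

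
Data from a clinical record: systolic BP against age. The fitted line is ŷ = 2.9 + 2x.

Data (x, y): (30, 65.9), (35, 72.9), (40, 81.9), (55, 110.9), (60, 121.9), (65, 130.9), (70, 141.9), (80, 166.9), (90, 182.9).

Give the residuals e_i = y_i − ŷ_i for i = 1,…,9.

3, 0, -1, -2, -1, -2, -1, 4, 0

x=30: ŷ = 2.9 + 2·30 = 62.9; e = 65.9 − 62.9 = 3
x=35: ŷ = 2.9 + 2·35 = 72.9; e = 72.9 − 72.9 = 0
x=40: ŷ = 2.9 + 2·40 = 82.9; e = 81.9 − 82.9 = -1
x=55: ŷ = 2.9 + 2·55 = 112.9; e = 110.9 − 112.9 = -2
x=60: ŷ = 2.9 + 2·60 = 122.9; e = 121.9 − 122.9 = -1
x=65: ŷ = 2.9 + 2·65 = 132.9; e = 130.9 − 132.9 = -2
x=70: ŷ = 2.9 + 2·70 = 142.9; e = 141.9 − 142.9 = -1
x=80: ŷ = 2.9 + 2·80 = 162.9; e = 166.9 − 162.9 = 4
x=90: ŷ = 2.9 + 2·90 = 182.9; e = 182.9 − 182.9 = 0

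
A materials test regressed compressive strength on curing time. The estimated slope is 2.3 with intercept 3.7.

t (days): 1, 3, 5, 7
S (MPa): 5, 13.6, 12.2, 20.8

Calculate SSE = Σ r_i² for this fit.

SSE = 20

t=1: Ŝ = 3.7 + 2.3·1 = 6; r = 5 − 6 = -1
t=3: Ŝ = 3.7 + 2.3·3 = 10.6; r = 13.6 − 10.6 = 3
t=5: Ŝ = 3.7 + 2.3·5 = 15.2; r = 12.2 − 15.2 = -3
t=7: Ŝ = 3.7 + 2.3·7 = 19.8; r = 20.8 − 19.8 = 1
SSE = 1 + 9 + 9 + 1 = 20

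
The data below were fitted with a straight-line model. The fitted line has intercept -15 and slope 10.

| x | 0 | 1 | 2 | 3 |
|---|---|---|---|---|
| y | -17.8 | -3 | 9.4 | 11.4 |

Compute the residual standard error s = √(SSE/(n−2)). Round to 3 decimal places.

s = 4.699

x=0: ŷ = -15 + 10·0 = -15; r = -17.8 − (-15) = -2.8
x=1: ŷ = -15 + 10·1 = -5; r = -3 − (-5) = 2
x=2: ŷ = -15 + 10·2 = 5; r = 9.4 − 5 = 4.4
x=3: ŷ = -15 + 10·3 = 15; r = 11.4 − 15 = -3.6
SSE = 7.84 + 4 + 19.36 + 12.96 = 44.16
s = √(44.16/2) = √22.08 ≈ 4.699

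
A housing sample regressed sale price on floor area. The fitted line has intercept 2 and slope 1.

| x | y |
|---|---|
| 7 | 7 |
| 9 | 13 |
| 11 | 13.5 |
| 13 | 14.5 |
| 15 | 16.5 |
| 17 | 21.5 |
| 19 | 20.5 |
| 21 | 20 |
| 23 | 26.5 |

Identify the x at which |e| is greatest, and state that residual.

x = 21, e = -3

x=7: ŷ = 2 + 7 = 9; e = 7 − 9 = -2
x=9: ŷ = 2 + 9 = 11; e = 13 − 11 = 2
x=11: ŷ = 2 + 11 = 13; e = 13.5 − 13 = 0.5
x=13: ŷ = 2 + 13 = 15; e = 14.5 − 15 = -0.5
x=15: ŷ = 2 + 15 = 17; e = 16.5 − 17 = -0.5
x=17: ŷ = 2 + 17 = 19; e = 21.5 − 19 = 2.5
x=19: ŷ = 2 + 19 = 21; e = 20.5 − 21 = -0.5
x=21: ŷ = 2 + 21 = 23; e = 20 − 23 = -3
x=23: ŷ = 2 + 23 = 25; e = 26.5 − 25 = 1.5
Largest |e| is 3 at x = 21, residual -3.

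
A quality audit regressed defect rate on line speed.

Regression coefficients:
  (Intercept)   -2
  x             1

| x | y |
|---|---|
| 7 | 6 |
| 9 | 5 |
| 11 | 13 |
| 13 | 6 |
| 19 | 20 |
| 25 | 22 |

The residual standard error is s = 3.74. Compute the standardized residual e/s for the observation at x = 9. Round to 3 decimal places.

ŷ = -2 + 9 = 7
e = 5 − 7 = -2
e/s = -2 / 3.74 = -0.535

-0.535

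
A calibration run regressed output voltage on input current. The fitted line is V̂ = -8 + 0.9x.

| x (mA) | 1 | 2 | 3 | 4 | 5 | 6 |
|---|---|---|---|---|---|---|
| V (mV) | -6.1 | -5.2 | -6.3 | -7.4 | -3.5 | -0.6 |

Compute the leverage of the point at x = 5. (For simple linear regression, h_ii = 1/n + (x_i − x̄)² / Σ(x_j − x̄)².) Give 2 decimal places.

h = 0.30

x̄ = (1 + 2 + 3 + 4 + 5 + 6)/6 = 3.5
Σ(x − x̄)² = 6.25 + 2.25 + 0.25 + 0.25 + 2.25 + 6.25 = 17.5
h = 1/6 + (1.5)²/17.5 = 0.166667 + 0.128571 = 0.30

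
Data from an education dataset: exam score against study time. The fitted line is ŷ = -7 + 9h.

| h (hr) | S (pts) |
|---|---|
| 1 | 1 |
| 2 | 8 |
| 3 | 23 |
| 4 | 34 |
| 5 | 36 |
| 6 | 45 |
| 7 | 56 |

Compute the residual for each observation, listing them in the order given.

-1, -3, 3, 5, -2, -2, 0

h=1: ŷ = -7 + 9·1 = 2; r = 1 − 2 = -1
h=2: ŷ = -7 + 9·2 = 11; r = 8 − 11 = -3
h=3: ŷ = -7 + 9·3 = 20; r = 23 − 20 = 3
h=4: ŷ = -7 + 9·4 = 29; r = 34 − 29 = 5
h=5: ŷ = -7 + 9·5 = 38; r = 36 − 38 = -2
h=6: ŷ = -7 + 9·6 = 47; r = 45 − 47 = -2
h=7: ŷ = -7 + 9·7 = 56; r = 56 − 56 = 0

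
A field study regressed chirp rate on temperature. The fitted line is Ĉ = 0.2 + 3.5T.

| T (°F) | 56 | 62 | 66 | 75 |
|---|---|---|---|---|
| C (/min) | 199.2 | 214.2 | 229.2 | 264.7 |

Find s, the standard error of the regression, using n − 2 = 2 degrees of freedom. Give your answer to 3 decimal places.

s = 3.606

T=56: Ĉ = 0.2 + 3.5·56 = 196.2; e = 199.2 − 196.2 = 3
T=62: Ĉ = 0.2 + 3.5·62 = 217.2; e = 214.2 − 217.2 = -3
T=66: Ĉ = 0.2 + 3.5·66 = 231.2; e = 229.2 − 231.2 = -2
T=75: Ĉ = 0.2 + 3.5·75 = 262.7; e = 264.7 − 262.7 = 2
SSE = 9 + 9 + 4 + 4 = 26
s = √(26/2) = √13 ≈ 3.606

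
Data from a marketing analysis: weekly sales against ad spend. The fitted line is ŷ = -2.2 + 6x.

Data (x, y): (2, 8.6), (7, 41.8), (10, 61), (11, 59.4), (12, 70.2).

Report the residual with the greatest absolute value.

e = -4.4

x=2: ŷ = -2.2 + 6·2 = 9.8; e = 8.6 − 9.8 = -1.2
x=7: ŷ = -2.2 + 6·7 = 39.8; e = 41.8 − 39.8 = 2
x=10: ŷ = -2.2 + 6·10 = 57.8; e = 61 − 57.8 = 3.2
x=11: ŷ = -2.2 + 6·11 = 63.8; e = 59.4 − 63.8 = -4.4
x=12: ŷ = -2.2 + 6·12 = 69.8; e = 70.2 − 69.8 = 0.4
Largest |e| is 4.4 at x = 11, residual -4.4.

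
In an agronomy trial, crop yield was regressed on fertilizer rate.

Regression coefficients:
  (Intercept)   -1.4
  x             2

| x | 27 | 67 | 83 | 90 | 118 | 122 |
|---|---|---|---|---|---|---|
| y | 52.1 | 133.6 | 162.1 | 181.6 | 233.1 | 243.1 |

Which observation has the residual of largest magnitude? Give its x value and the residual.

x=27: ŷ = -1.4 + 2·27 = 52.6; e = 52.1 − 52.6 = -0.5
x=67: ŷ = -1.4 + 2·67 = 132.6; e = 133.6 − 132.6 = 1
x=83: ŷ = -1.4 + 2·83 = 164.6; e = 162.1 − 164.6 = -2.5
x=90: ŷ = -1.4 + 2·90 = 178.6; e = 181.6 − 178.6 = 3
x=118: ŷ = -1.4 + 2·118 = 234.6; e = 233.1 − 234.6 = -1.5
x=122: ŷ = -1.4 + 2·122 = 242.6; e = 243.1 − 242.6 = 0.5
Largest |e| is 3 at x = 90, residual 3.

x = 90, e = 3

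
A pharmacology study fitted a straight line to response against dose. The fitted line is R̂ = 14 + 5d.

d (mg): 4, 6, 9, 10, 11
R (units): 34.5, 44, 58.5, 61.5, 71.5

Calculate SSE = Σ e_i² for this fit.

d=4: R̂ = 14 + 5·4 = 34; e = 34.5 − 34 = 0.5
d=6: R̂ = 14 + 5·6 = 44; e = 44 − 44 = 0
d=9: R̂ = 14 + 5·9 = 59; e = 58.5 − 59 = -0.5
d=10: R̂ = 14 + 5·10 = 64; e = 61.5 − 64 = -2.5
d=11: R̂ = 14 + 5·11 = 69; e = 71.5 − 69 = 2.5
SSE = 0.25 + 0 + 0.25 + 6.25 + 6.25 = 13

SSE = 13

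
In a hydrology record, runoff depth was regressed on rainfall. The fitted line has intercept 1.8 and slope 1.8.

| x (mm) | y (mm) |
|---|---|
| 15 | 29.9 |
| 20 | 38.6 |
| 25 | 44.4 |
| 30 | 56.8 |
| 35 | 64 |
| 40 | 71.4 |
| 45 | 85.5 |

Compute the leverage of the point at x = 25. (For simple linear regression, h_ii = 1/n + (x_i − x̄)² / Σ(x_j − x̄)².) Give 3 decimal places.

h = 0.179

x̄ = (15 + 20 + 25 + 30 + 35 + 40 + 45)/7 = 30
Σ(x − x̄)² = 225 + 100 + 25 + 0 + 25 + 100 + 225 = 700
h = 1/7 + (-5)²/700 = 0.142857 + 0.0357143 = 0.179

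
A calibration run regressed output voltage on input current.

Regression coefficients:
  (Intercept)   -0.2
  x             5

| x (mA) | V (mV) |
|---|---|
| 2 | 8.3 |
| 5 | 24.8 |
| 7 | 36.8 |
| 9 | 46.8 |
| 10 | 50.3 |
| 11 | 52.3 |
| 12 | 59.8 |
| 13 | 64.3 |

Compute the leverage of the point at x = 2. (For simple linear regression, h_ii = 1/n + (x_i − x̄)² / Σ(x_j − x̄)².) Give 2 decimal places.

h = 0.57

x̄ = (2 + 5 + 7 + 9 + 10 + 11 + 12 + 13)/8 = 8.625
Σ(x − x̄)² = 43.8906 + 13.1406 + 2.64062 + 0.140625 + 1.89062 + 5.64062 + 11.3906 + 19.1406 = 97.875
h = 1/8 + (-6.625)²/97.875 = 0.125 + 0.448436 = 0.57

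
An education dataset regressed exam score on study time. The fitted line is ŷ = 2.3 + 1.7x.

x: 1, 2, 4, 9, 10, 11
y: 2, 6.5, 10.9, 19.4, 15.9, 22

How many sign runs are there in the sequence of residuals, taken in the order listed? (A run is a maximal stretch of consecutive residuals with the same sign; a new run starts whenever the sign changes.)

4 runs

x=1: ŷ = 2.3 + 1.7·1 = 4; e = 2 − 4 = -2
x=2: ŷ = 2.3 + 1.7·2 = 5.7; e = 6.5 − 5.7 = 0.8
x=4: ŷ = 2.3 + 1.7·4 = 9.1; e = 10.9 − 9.1 = 1.8
x=9: ŷ = 2.3 + 1.7·9 = 17.6; e = 19.4 − 17.6 = 1.8
x=10: ŷ = 2.3 + 1.7·10 = 19.3; e = 15.9 − 19.3 = -3.4
x=11: ŷ = 2.3 + 1.7·11 = 21; e = 22 − 21 = 1
Signs: − + + + − +
Runs: −×1, +×3, −×1, +×1 → 4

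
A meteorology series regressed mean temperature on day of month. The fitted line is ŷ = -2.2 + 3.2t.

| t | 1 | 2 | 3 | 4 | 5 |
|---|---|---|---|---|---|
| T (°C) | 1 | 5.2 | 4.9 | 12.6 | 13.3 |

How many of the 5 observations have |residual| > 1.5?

t=1: ŷ = -2.2 + 3.2·1 = 1; e = 1 − 1 = 0
t=2: ŷ = -2.2 + 3.2·2 = 4.2; e = 5.2 − 4.2 = 1
t=3: ŷ = -2.2 + 3.2·3 = 7.4; e = 4.9 − 7.4 = -2.5
t=4: ŷ = -2.2 + 3.2·4 = 10.6; e = 12.6 − 10.6 = 2
t=5: ŷ = -2.2 + 3.2·5 = 13.8; e = 13.3 − 13.8 = -0.5
|e| > 1.5: t=3 (|e|=2.5), t=4 (|e|=2) → 2

2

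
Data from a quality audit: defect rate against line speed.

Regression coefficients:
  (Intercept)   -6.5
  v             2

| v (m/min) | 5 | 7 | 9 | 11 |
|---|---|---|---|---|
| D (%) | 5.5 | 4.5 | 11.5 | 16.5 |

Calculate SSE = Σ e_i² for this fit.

v=5: ŷ = -6.5 + 2·5 = 3.5; e = 5.5 − 3.5 = 2
v=7: ŷ = -6.5 + 2·7 = 7.5; e = 4.5 − 7.5 = -3
v=9: ŷ = -6.5 + 2·9 = 11.5; e = 11.5 − 11.5 = 0
v=11: ŷ = -6.5 + 2·11 = 15.5; e = 16.5 − 15.5 = 1
SSE = 4 + 9 + 0 + 1 = 14

SSE = 14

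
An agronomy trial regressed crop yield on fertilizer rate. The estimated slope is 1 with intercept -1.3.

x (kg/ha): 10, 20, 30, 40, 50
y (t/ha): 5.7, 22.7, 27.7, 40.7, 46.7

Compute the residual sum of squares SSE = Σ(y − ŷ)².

x=10: ŷ = -1.3 + 10 = 8.7; e = 5.7 − 8.7 = -3
x=20: ŷ = -1.3 + 20 = 18.7; e = 22.7 − 18.7 = 4
x=30: ŷ = -1.3 + 30 = 28.7; e = 27.7 − 28.7 = -1
x=40: ŷ = -1.3 + 40 = 38.7; e = 40.7 − 38.7 = 2
x=50: ŷ = -1.3 + 50 = 48.7; e = 46.7 − 48.7 = -2
SSE = 9 + 16 + 1 + 4 + 4 = 34

SSE = 34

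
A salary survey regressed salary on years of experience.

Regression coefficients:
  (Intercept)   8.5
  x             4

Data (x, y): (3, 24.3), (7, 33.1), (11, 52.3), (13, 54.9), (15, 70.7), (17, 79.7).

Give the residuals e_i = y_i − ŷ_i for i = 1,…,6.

3.8, -3.4, -0.2, -5.6, 2.2, 3.2

x=3: ŷ = 8.5 + 4·3 = 20.5; e = 24.3 − 20.5 = 3.8
x=7: ŷ = 8.5 + 4·7 = 36.5; e = 33.1 − 36.5 = -3.4
x=11: ŷ = 8.5 + 4·11 = 52.5; e = 52.3 − 52.5 = -0.2
x=13: ŷ = 8.5 + 4·13 = 60.5; e = 54.9 − 60.5 = -5.6
x=15: ŷ = 8.5 + 4·15 = 68.5; e = 70.7 − 68.5 = 2.2
x=17: ŷ = 8.5 + 4·17 = 76.5; e = 79.7 − 76.5 = 3.2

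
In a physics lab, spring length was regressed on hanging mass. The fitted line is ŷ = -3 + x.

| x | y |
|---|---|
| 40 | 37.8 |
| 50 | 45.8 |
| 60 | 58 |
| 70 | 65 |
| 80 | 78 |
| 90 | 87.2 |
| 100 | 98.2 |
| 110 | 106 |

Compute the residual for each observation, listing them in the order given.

0.8, -1.2, 1, -2, 1, 0.2, 1.2, -1

x=40: ŷ = -3 + 40 = 37; e = 37.8 − 37 = 0.8
x=50: ŷ = -3 + 50 = 47; e = 45.8 − 47 = -1.2
x=60: ŷ = -3 + 60 = 57; e = 58 − 57 = 1
x=70: ŷ = -3 + 70 = 67; e = 65 − 67 = -2
x=80: ŷ = -3 + 80 = 77; e = 78 − 77 = 1
x=90: ŷ = -3 + 90 = 87; e = 87.2 − 87 = 0.2
x=100: ŷ = -3 + 100 = 97; e = 98.2 − 97 = 1.2
x=110: ŷ = -3 + 110 = 107; e = 106 − 107 = -1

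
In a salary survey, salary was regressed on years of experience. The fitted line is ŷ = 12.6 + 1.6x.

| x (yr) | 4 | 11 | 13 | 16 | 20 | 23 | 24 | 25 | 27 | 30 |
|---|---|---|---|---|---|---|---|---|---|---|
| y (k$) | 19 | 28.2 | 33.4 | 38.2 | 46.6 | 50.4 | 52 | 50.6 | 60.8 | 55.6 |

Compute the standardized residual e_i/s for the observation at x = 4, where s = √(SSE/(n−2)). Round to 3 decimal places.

0.000

x=4: ŷ = 12.6 + 1.6·4 = 19; e = 19 − 19 = 0
x=11: ŷ = 12.6 + 1.6·11 = 30.2; e = 28.2 − 30.2 = -2
x=13: ŷ = 12.6 + 1.6·13 = 33.4; e = 33.4 − 33.4 = 0
x=16: ŷ = 12.6 + 1.6·16 = 38.2; e = 38.2 − 38.2 = 0
x=20: ŷ = 12.6 + 1.6·20 = 44.6; e = 46.6 − 44.6 = 2
x=23: ŷ = 12.6 + 1.6·23 = 49.4; e = 50.4 − 49.4 = 1
x=24: ŷ = 12.6 + 1.6·24 = 51; e = 52 − 51 = 1
x=25: ŷ = 12.6 + 1.6·25 = 52.6; e = 50.6 − 52.6 = -2
x=27: ŷ = 12.6 + 1.6·27 = 55.8; e = 60.8 − 55.8 = 5
x=30: ŷ = 12.6 + 1.6·30 = 60.6; e = 55.6 − 60.6 = -5
SSE = 0 + 4 + 0 + 0 + 4 + 1 + 1 + 4 + 25 + 25 = 64
s = √(64/8) = 2.82843
e/s = 0 / 2.82843 = 0.000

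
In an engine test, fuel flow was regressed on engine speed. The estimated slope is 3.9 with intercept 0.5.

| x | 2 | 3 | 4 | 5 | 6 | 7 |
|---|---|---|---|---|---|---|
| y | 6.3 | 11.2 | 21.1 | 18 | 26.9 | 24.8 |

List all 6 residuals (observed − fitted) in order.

x=2: ŷ = 0.5 + 3.9·2 = 8.3; r = 6.3 − 8.3 = -2
x=3: ŷ = 0.5 + 3.9·3 = 12.2; r = 11.2 − 12.2 = -1
x=4: ŷ = 0.5 + 3.9·4 = 16.1; r = 21.1 − 16.1 = 5
x=5: ŷ = 0.5 + 3.9·5 = 20; r = 18 − 20 = -2
x=6: ŷ = 0.5 + 3.9·6 = 23.9; r = 26.9 − 23.9 = 3
x=7: ŷ = 0.5 + 3.9·7 = 27.8; r = 24.8 − 27.8 = -3

-2, -1, 5, -2, 3, -3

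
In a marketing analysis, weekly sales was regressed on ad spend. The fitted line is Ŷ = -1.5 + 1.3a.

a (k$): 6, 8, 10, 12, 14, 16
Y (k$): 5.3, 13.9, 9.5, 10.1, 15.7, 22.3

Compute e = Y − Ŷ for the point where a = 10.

Ŷ = -1.5 + 1.3·10 = 11.5
e = 9.5 − 11.5 = -2

e = -2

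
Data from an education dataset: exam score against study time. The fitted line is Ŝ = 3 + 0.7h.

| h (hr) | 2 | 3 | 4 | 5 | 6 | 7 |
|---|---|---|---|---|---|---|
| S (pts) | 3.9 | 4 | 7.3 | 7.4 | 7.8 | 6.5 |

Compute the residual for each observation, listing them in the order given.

h=2: Ŝ = 3 + 0.7·2 = 4.4; e = 3.9 − 4.4 = -0.5
h=3: Ŝ = 3 + 0.7·3 = 5.1; e = 4 − 5.1 = -1.1
h=4: Ŝ = 3 + 0.7·4 = 5.8; e = 7.3 − 5.8 = 1.5
h=5: Ŝ = 3 + 0.7·5 = 6.5; e = 7.4 − 6.5 = 0.9
h=6: Ŝ = 3 + 0.7·6 = 7.2; e = 7.8 − 7.2 = 0.6
h=7: Ŝ = 3 + 0.7·7 = 7.9; e = 6.5 − 7.9 = -1.4

-0.5, -1.1, 1.5, 0.9, 0.6, -1.4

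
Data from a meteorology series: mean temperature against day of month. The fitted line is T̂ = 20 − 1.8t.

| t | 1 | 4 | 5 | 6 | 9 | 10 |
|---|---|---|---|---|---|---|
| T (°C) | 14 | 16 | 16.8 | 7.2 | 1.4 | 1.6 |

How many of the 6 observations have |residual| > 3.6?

t=1: T̂ = 20 − 1.8·1 = 18.2; r = 14 − 18.2 = -4.2
t=4: T̂ = 20 − 1.8·4 = 12.8; r = 16 − 12.8 = 3.2
t=5: T̂ = 20 − 1.8·5 = 11; r = 16.8 − 11 = 5.8
t=6: T̂ = 20 − 1.8·6 = 9.2; r = 7.2 − 9.2 = -2
t=9: T̂ = 20 − 1.8·9 = 3.8; r = 1.4 − 3.8 = -2.4
t=10: T̂ = 20 − 1.8·10 = 2; r = 1.6 − 2 = -0.4
|r| > 3.6: t=1 (|r|=4.2), t=5 (|r|=5.8) → 2

2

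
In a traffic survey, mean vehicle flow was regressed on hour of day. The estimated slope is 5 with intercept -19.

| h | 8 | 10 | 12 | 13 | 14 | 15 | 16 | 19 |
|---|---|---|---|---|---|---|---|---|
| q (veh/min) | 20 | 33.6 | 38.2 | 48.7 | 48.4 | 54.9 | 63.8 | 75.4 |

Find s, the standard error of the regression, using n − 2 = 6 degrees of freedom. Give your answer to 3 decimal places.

h=8: q̂ = -19 + 5·8 = 21; e = 20 − 21 = -1
h=10: q̂ = -19 + 5·10 = 31; e = 33.6 − 31 = 2.6
h=12: q̂ = -19 + 5·12 = 41; e = 38.2 − 41 = -2.8
h=13: q̂ = -19 + 5·13 = 46; e = 48.7 − 46 = 2.7
h=14: q̂ = -19 + 5·14 = 51; e = 48.4 − 51 = -2.6
h=15: q̂ = -19 + 5·15 = 56; e = 54.9 − 56 = -1.1
h=16: q̂ = -19 + 5·16 = 61; e = 63.8 − 61 = 2.8
h=19: q̂ = -19 + 5·19 = 76; e = 75.4 − 76 = -0.6
SSE = 1 + 6.76 + 7.84 + 7.29 + 6.76 + 1.21 + 7.84 + 0.36 = 39.06
s = √(39.06/6) = √6.51 ≈ 2.551

s = 2.551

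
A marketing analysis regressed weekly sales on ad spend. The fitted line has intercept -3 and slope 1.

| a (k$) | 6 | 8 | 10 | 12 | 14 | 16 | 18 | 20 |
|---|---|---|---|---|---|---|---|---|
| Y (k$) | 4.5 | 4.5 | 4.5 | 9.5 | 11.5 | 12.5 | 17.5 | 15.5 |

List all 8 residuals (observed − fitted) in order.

1.5, -0.5, -2.5, 0.5, 0.5, -0.5, 2.5, -1.5

a=6: ŷ = -3 + 6 = 3; e = 4.5 − 3 = 1.5
a=8: ŷ = -3 + 8 = 5; e = 4.5 − 5 = -0.5
a=10: ŷ = -3 + 10 = 7; e = 4.5 − 7 = -2.5
a=12: ŷ = -3 + 12 = 9; e = 9.5 − 9 = 0.5
a=14: ŷ = -3 + 14 = 11; e = 11.5 − 11 = 0.5
a=16: ŷ = -3 + 16 = 13; e = 12.5 − 13 = -0.5
a=18: ŷ = -3 + 18 = 15; e = 17.5 − 15 = 2.5
a=20: ŷ = -3 + 20 = 17; e = 15.5 − 17 = -1.5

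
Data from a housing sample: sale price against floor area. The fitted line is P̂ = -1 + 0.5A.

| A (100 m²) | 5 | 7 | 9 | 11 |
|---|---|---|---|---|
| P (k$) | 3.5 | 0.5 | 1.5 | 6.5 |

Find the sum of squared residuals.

SSE = 16

A=5: P̂ = -1 + 0.5·5 = 1.5; r = 3.5 − 1.5 = 2
A=7: P̂ = -1 + 0.5·7 = 2.5; r = 0.5 − 2.5 = -2
A=9: P̂ = -1 + 0.5·9 = 3.5; r = 1.5 − 3.5 = -2
A=11: P̂ = -1 + 0.5·11 = 4.5; r = 6.5 − 4.5 = 2
SSE = 4 + 4 + 4 + 4 = 16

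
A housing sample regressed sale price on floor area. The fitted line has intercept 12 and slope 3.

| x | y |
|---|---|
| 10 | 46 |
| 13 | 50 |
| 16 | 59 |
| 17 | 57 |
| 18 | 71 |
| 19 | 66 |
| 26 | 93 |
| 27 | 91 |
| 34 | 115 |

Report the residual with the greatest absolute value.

e = -6

x=10: ŷ = 12 + 3·10 = 42; e = 46 − 42 = 4
x=13: ŷ = 12 + 3·13 = 51; e = 50 − 51 = -1
x=16: ŷ = 12 + 3·16 = 60; e = 59 − 60 = -1
x=17: ŷ = 12 + 3·17 = 63; e = 57 − 63 = -6
x=18: ŷ = 12 + 3·18 = 66; e = 71 − 66 = 5
x=19: ŷ = 12 + 3·19 = 69; e = 66 − 69 = -3
x=26: ŷ = 12 + 3·26 = 90; e = 93 − 90 = 3
x=27: ŷ = 12 + 3·27 = 93; e = 91 − 93 = -2
x=34: ŷ = 12 + 3·34 = 114; e = 115 − 114 = 1
Largest |e| is 6 at x = 17, residual -6.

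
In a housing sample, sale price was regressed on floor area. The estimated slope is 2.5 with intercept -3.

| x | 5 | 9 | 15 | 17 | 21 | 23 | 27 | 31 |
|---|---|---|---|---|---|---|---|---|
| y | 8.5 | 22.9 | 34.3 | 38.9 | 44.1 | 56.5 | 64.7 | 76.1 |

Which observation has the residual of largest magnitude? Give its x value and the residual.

x = 21, r = -5.4

x=5: ŷ = -3 + 2.5·5 = 9.5; r = 8.5 − 9.5 = -1
x=9: ŷ = -3 + 2.5·9 = 19.5; r = 22.9 − 19.5 = 3.4
x=15: ŷ = -3 + 2.5·15 = 34.5; r = 34.3 − 34.5 = -0.2
x=17: ŷ = -3 + 2.5·17 = 39.5; r = 38.9 − 39.5 = -0.6
x=21: ŷ = -3 + 2.5·21 = 49.5; r = 44.1 − 49.5 = -5.4
x=23: ŷ = -3 + 2.5·23 = 54.5; r = 56.5 − 54.5 = 2
x=27: ŷ = -3 + 2.5·27 = 64.5; r = 64.7 − 64.5 = 0.2
x=31: ŷ = -3 + 2.5·31 = 74.5; r = 76.1 − 74.5 = 1.6
Largest |r| is 5.4 at x = 21, residual -5.4.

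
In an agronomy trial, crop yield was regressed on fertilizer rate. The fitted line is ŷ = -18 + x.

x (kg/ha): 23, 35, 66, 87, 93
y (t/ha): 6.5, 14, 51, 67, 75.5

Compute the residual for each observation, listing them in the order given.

x=23: ŷ = -18 + 23 = 5; e = 6.5 − 5 = 1.5
x=35: ŷ = -18 + 35 = 17; e = 14 − 17 = -3
x=66: ŷ = -18 + 66 = 48; e = 51 − 48 = 3
x=87: ŷ = -18 + 87 = 69; e = 67 − 69 = -2
x=93: ŷ = -18 + 93 = 75; e = 75.5 − 75 = 0.5

1.5, -3, 3, -2, 0.5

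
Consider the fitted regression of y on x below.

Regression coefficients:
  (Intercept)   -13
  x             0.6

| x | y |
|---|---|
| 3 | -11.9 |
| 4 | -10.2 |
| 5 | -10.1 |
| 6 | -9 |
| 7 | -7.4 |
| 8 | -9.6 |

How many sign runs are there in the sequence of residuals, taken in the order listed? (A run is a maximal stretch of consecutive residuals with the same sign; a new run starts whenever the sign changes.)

x=3: ŷ = -13 + 0.6·3 = -11.2; r = -11.9 − (-11.2) = -0.7
x=4: ŷ = -13 + 0.6·4 = -10.6; r = -10.2 − (-10.6) = 0.4
x=5: ŷ = -13 + 0.6·5 = -10; r = -10.1 − (-10) = -0.1
x=6: ŷ = -13 + 0.6·6 = -9.4; r = -9 − (-9.4) = 0.4
x=7: ŷ = -13 + 0.6·7 = -8.8; r = -7.4 − (-8.8) = 1.4
x=8: ŷ = -13 + 0.6·8 = -8.2; r = -9.6 − (-8.2) = -1.4
Signs: − + − + + −
Runs: −×1, +×1, −×1, +×2, −×1 → 5

5 runs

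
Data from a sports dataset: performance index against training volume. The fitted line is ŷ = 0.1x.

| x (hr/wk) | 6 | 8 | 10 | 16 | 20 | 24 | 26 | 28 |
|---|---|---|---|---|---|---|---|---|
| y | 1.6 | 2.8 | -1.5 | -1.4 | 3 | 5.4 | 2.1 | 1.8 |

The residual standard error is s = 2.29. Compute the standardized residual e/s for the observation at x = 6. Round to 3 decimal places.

0.437

ŷ = 0.1·6 = 0.6
e = 1.6 − 0.6 = 1
e/s = 1 / 2.29 = 0.437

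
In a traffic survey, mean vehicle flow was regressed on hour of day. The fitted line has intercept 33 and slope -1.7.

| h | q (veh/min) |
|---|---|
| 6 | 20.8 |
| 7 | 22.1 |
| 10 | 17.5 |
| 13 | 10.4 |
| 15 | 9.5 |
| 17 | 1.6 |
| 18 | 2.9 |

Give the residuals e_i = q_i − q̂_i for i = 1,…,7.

h=6: q̂ = 33 − 1.7·6 = 22.8; e = 20.8 − 22.8 = -2
h=7: q̂ = 33 − 1.7·7 = 21.1; e = 22.1 − 21.1 = 1
h=10: q̂ = 33 − 1.7·10 = 16; e = 17.5 − 16 = 1.5
h=13: q̂ = 33 − 1.7·13 = 10.9; e = 10.4 − 10.9 = -0.5
h=15: q̂ = 33 − 1.7·15 = 7.5; e = 9.5 − 7.5 = 2
h=17: q̂ = 33 − 1.7·17 = 4.1; e = 1.6 − 4.1 = -2.5
h=18: q̂ = 33 − 1.7·18 = 2.4; e = 2.9 − 2.4 = 0.5

-2, 1, 1.5, -0.5, 2, -2.5, 0.5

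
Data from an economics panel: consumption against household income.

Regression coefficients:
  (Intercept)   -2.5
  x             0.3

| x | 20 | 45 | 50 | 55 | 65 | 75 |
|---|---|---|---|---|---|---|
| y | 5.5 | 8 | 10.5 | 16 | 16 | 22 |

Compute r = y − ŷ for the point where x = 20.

ŷ = -2.5 + 0.3·20 = 3.5
r = 5.5 − 3.5 = 2

r = 2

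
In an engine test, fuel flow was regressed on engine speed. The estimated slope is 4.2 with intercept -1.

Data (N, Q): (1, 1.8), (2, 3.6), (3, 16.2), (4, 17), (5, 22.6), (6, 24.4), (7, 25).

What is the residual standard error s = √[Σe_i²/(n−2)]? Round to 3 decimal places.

N=1: Q̂ = -1 + 4.2·1 = 3.2; e = 1.8 − 3.2 = -1.4
N=2: Q̂ = -1 + 4.2·2 = 7.4; e = 3.6 − 7.4 = -3.8
N=3: Q̂ = -1 + 4.2·3 = 11.6; e = 16.2 − 11.6 = 4.6
N=4: Q̂ = -1 + 4.2·4 = 15.8; e = 17 − 15.8 = 1.2
N=5: Q̂ = -1 + 4.2·5 = 20; e = 22.6 − 20 = 2.6
N=6: Q̂ = -1 + 4.2·6 = 24.2; e = 24.4 − 24.2 = 0.2
N=7: Q̂ = -1 + 4.2·7 = 28.4; e = 25 − 28.4 = -3.4
SSE = 1.96 + 14.44 + 21.16 + 1.44 + 6.76 + 0.04 + 11.56 = 57.36
s = √(57.36/5) = √11.472 ≈ 3.387

s = 3.387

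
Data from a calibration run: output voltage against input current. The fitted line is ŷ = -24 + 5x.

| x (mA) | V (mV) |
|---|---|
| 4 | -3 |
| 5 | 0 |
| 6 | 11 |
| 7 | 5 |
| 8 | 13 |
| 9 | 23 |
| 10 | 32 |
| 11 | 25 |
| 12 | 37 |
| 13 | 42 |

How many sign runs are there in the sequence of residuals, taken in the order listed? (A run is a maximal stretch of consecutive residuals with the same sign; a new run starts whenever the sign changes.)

x=4: ŷ = -24 + 5·4 = -4; e = -3 − (-4) = 1
x=5: ŷ = -24 + 5·5 = 1; e = 0 − 1 = -1
x=6: ŷ = -24 + 5·6 = 6; e = 11 − 6 = 5
x=7: ŷ = -24 + 5·7 = 11; e = 5 − 11 = -6
x=8: ŷ = -24 + 5·8 = 16; e = 13 − 16 = -3
x=9: ŷ = -24 + 5·9 = 21; e = 23 − 21 = 2
x=10: ŷ = -24 + 5·10 = 26; e = 32 − 26 = 6
x=11: ŷ = -24 + 5·11 = 31; e = 25 − 31 = -6
x=12: ŷ = -24 + 5·12 = 36; e = 37 − 36 = 1
x=13: ŷ = -24 + 5·13 = 41; e = 42 − 41 = 1
Signs: + − + − − + + − + +
Runs: +×1, −×1, +×1, −×2, +×2, −×1, +×2 → 7

7 runs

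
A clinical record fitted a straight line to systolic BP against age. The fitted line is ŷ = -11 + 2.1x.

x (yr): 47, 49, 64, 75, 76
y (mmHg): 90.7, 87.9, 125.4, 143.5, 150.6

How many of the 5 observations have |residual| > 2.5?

x=47: ŷ = -11 + 2.1·47 = 87.7; r = 90.7 − 87.7 = 3
x=49: ŷ = -11 + 2.1·49 = 91.9; r = 87.9 − 91.9 = -4
x=64: ŷ = -11 + 2.1·64 = 123.4; r = 125.4 − 123.4 = 2
x=75: ŷ = -11 + 2.1·75 = 146.5; r = 143.5 − 146.5 = -3
x=76: ŷ = -11 + 2.1·76 = 148.6; r = 150.6 − 148.6 = 2
|r| > 2.5: x=47 (|r|=3), x=49 (|r|=4), x=75 (|r|=3) → 3

3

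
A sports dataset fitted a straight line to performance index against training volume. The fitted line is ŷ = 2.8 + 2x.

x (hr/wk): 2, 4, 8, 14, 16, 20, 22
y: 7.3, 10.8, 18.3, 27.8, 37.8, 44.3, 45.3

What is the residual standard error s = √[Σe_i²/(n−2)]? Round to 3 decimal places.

x=2: ŷ = 2.8 + 2·2 = 6.8; e = 7.3 − 6.8 = 0.5
x=4: ŷ = 2.8 + 2·4 = 10.8; e = 10.8 − 10.8 = 0
x=8: ŷ = 2.8 + 2·8 = 18.8; e = 18.3 − 18.8 = -0.5
x=14: ŷ = 2.8 + 2·14 = 30.8; e = 27.8 − 30.8 = -3
x=16: ŷ = 2.8 + 2·16 = 34.8; e = 37.8 − 34.8 = 3
x=20: ŷ = 2.8 + 2·20 = 42.8; e = 44.3 − 42.8 = 1.5
x=22: ŷ = 2.8 + 2·22 = 46.8; e = 45.3 − 46.8 = -1.5
SSE = 0.25 + 0 + 0.25 + 9 + 9 + 2.25 + 2.25 = 23
s = √(23/5) = √4.6 ≈ 2.145

s = 2.145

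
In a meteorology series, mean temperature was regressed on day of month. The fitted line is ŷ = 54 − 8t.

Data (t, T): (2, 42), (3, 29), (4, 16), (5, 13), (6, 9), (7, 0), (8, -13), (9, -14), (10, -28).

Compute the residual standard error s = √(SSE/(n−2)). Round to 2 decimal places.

s = 3.70

t=2: ŷ = 54 − 8·2 = 38; r = 42 − 38 = 4
t=3: ŷ = 54 − 8·3 = 30; r = 29 − 30 = -1
t=4: ŷ = 54 − 8·4 = 22; r = 16 − 22 = -6
t=5: ŷ = 54 − 8·5 = 14; r = 13 − 14 = -1
t=6: ŷ = 54 − 8·6 = 6; r = 9 − 6 = 3
t=7: ŷ = 54 − 8·7 = -2; r = 0 − (-2) = 2
t=8: ŷ = 54 − 8·8 = -10; r = -13 − (-10) = -3
t=9: ŷ = 54 − 8·9 = -18; r = -14 − (-18) = 4
t=10: ŷ = 54 − 8·10 = -26; r = -28 − (-26) = -2
SSE = 16 + 1 + 36 + 1 + 9 + 4 + 9 + 16 + 4 = 96
s = √(96/7) = √13.7143 ≈ 3.70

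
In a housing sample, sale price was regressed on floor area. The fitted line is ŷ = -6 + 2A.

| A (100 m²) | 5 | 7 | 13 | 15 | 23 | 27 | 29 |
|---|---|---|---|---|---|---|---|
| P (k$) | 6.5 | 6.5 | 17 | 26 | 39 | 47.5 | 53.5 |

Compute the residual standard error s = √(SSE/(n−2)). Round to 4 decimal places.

A=5: ŷ = -6 + 2·5 = 4; e = 6.5 − 4 = 2.5
A=7: ŷ = -6 + 2·7 = 8; e = 6.5 − 8 = -1.5
A=13: ŷ = -6 + 2·13 = 20; e = 17 − 20 = -3
A=15: ŷ = -6 + 2·15 = 24; e = 26 − 24 = 2
A=23: ŷ = -6 + 2·23 = 40; e = 39 − 40 = -1
A=27: ŷ = -6 + 2·27 = 48; e = 47.5 − 48 = -0.5
A=29: ŷ = -6 + 2·29 = 52; e = 53.5 − 52 = 1.5
SSE = 6.25 + 2.25 + 9 + 4 + 1 + 0.25 + 2.25 = 25
s = √(25/5) = √5 ≈ 2.2361

s = 2.2361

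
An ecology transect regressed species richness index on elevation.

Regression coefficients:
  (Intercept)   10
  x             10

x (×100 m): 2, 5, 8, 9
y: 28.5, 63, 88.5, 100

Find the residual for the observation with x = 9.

ŷ = 10 + 10·9 = 100
e = 100 − 100 = 0

e = 0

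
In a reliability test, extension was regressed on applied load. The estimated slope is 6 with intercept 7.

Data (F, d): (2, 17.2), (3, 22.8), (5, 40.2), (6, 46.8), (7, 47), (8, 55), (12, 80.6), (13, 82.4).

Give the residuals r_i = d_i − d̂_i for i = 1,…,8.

-1.8, -2.2, 3.2, 3.8, -2, 0, 1.6, -2.6

F=2: d̂ = 7 + 6·2 = 19; r = 17.2 − 19 = -1.8
F=3: d̂ = 7 + 6·3 = 25; r = 22.8 − 25 = -2.2
F=5: d̂ = 7 + 6·5 = 37; r = 40.2 − 37 = 3.2
F=6: d̂ = 7 + 6·6 = 43; r = 46.8 − 43 = 3.8
F=7: d̂ = 7 + 6·7 = 49; r = 47 − 49 = -2
F=8: d̂ = 7 + 6·8 = 55; r = 55 − 55 = 0
F=12: d̂ = 7 + 6·12 = 79; r = 80.6 − 79 = 1.6
F=13: d̂ = 7 + 6·13 = 85; r = 82.4 − 85 = -2.6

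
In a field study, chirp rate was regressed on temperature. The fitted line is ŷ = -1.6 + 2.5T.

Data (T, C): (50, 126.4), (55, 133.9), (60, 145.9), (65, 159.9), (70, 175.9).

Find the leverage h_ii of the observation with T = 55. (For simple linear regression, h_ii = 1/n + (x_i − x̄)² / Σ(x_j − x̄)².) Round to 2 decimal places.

T̄ = (50 + 55 + 60 + 65 + 70)/5 = 60
Σ(T − T̄)² = 100 + 25 + 0 + 25 + 100 = 250
h = 1/5 + (-5)²/250 = 0.2 + 0.1 = 0.30

h = 0.30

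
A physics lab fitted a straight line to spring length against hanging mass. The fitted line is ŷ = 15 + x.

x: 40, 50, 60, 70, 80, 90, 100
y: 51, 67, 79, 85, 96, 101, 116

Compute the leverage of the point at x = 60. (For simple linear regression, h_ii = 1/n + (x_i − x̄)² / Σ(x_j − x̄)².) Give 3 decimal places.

h = 0.179

x̄ = (40 + 50 + 60 + 70 + 80 + 90 + 100)/7 = 70
Σ(x − x̄)² = 900 + 400 + 100 + 0 + 100 + 400 + 900 = 2800
h = 1/7 + (-10)²/2800 = 0.142857 + 0.0357143 = 0.179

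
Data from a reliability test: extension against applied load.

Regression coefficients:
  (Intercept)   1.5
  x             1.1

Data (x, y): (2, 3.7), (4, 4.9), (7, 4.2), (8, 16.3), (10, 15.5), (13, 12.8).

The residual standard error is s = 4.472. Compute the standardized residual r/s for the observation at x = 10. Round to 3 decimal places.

0.671

ŷ = 1.5 + 1.1·10 = 12.5
r = 15.5 − 12.5 = 3
r/s = 3 / 4.472 = 0.671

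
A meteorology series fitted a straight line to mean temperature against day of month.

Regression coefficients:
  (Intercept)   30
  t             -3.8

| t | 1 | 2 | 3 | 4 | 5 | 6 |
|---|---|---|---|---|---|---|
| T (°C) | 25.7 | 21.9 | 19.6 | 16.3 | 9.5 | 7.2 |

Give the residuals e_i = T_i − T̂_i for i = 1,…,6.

-0.5, -0.5, 1, 1.5, -1.5, 0

t=1: T̂ = 30 − 3.8·1 = 26.2; e = 25.7 − 26.2 = -0.5
t=2: T̂ = 30 − 3.8·2 = 22.4; e = 21.9 − 22.4 = -0.5
t=3: T̂ = 30 − 3.8·3 = 18.6; e = 19.6 − 18.6 = 1
t=4: T̂ = 30 − 3.8·4 = 14.8; e = 16.3 − 14.8 = 1.5
t=5: T̂ = 30 − 3.8·5 = 11; e = 9.5 − 11 = -1.5
t=6: T̂ = 30 − 3.8·6 = 7.2; e = 7.2 − 7.2 = 0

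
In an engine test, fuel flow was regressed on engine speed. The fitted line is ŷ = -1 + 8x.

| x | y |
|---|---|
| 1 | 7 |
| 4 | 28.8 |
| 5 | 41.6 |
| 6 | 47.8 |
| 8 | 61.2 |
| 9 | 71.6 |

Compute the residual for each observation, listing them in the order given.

0, -2.2, 2.6, 0.8, -1.8, 0.6

x=1: ŷ = -1 + 8·1 = 7; r = 7 − 7 = 0
x=4: ŷ = -1 + 8·4 = 31; r = 28.8 − 31 = -2.2
x=5: ŷ = -1 + 8·5 = 39; r = 41.6 − 39 = 2.6
x=6: ŷ = -1 + 8·6 = 47; r = 47.8 − 47 = 0.8
x=8: ŷ = -1 + 8·8 = 63; r = 61.2 − 63 = -1.8
x=9: ŷ = -1 + 8·9 = 71; r = 71.6 − 71 = 0.6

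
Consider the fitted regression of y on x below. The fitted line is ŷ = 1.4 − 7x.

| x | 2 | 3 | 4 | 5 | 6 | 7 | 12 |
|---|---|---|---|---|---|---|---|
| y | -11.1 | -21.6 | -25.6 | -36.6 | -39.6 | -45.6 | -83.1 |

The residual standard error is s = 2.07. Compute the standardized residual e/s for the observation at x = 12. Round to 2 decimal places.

-0.24

ŷ = 1.4 − 7·12 = -82.6
e = -83.1 − (-82.6) = -0.5
e/s = -0.5 / 2.07 = -0.24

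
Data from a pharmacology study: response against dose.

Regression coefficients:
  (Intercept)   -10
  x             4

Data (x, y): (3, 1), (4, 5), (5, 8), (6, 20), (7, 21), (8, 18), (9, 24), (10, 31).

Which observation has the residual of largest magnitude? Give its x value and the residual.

x = 6, e = 6

x=3: ŷ = -10 + 4·3 = 2; e = 1 − 2 = -1
x=4: ŷ = -10 + 4·4 = 6; e = 5 − 6 = -1
x=5: ŷ = -10 + 4·5 = 10; e = 8 − 10 = -2
x=6: ŷ = -10 + 4·6 = 14; e = 20 − 14 = 6
x=7: ŷ = -10 + 4·7 = 18; e = 21 − 18 = 3
x=8: ŷ = -10 + 4·8 = 22; e = 18 − 22 = -4
x=9: ŷ = -10 + 4·9 = 26; e = 24 − 26 = -2
x=10: ŷ = -10 + 4·10 = 30; e = 31 − 30 = 1
Largest |e| is 6 at x = 6, residual 6.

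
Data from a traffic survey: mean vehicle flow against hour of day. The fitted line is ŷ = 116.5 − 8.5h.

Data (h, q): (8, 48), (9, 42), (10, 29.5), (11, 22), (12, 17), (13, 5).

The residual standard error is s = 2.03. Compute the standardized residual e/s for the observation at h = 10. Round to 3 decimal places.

-0.985

ŷ = 116.5 − 8.5·10 = 31.5
e = 29.5 − 31.5 = -2
e/s = -2 / 2.03 = -0.985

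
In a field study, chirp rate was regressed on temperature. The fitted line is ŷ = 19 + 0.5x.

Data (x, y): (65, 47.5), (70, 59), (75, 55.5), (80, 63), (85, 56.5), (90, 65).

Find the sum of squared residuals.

x=65: ŷ = 19 + 0.5·65 = 51.5; e = 47.5 − 51.5 = -4
x=70: ŷ = 19 + 0.5·70 = 54; e = 59 − 54 = 5
x=75: ŷ = 19 + 0.5·75 = 56.5; e = 55.5 − 56.5 = -1
x=80: ŷ = 19 + 0.5·80 = 59; e = 63 − 59 = 4
x=85: ŷ = 19 + 0.5·85 = 61.5; e = 56.5 − 61.5 = -5
x=90: ŷ = 19 + 0.5·90 = 64; e = 65 − 64 = 1
SSE = 16 + 25 + 1 + 16 + 25 + 1 = 84

SSE = 84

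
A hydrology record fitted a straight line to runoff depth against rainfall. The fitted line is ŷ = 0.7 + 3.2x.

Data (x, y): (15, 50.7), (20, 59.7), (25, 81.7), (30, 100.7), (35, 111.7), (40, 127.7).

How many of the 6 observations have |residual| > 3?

2

x=15: ŷ = 0.7 + 3.2·15 = 48.7; r = 50.7 − 48.7 = 2
x=20: ŷ = 0.7 + 3.2·20 = 64.7; r = 59.7 − 64.7 = -5
x=25: ŷ = 0.7 + 3.2·25 = 80.7; r = 81.7 − 80.7 = 1
x=30: ŷ = 0.7 + 3.2·30 = 96.7; r = 100.7 − 96.7 = 4
x=35: ŷ = 0.7 + 3.2·35 = 112.7; r = 111.7 − 112.7 = -1
x=40: ŷ = 0.7 + 3.2·40 = 128.7; r = 127.7 − 128.7 = -1
|r| > 3: x=20 (|r|=5), x=30 (|r|=4) → 2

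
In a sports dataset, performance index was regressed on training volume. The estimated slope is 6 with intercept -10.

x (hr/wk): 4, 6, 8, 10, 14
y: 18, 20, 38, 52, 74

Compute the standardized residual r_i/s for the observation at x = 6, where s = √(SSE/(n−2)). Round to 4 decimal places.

-1.3887

x=4: ŷ = -10 + 6·4 = 14; r = 18 − 14 = 4
x=6: ŷ = -10 + 6·6 = 26; r = 20 − 26 = -6
x=8: ŷ = -10 + 6·8 = 38; r = 38 − 38 = 0
x=10: ŷ = -10 + 6·10 = 50; r = 52 − 50 = 2
x=14: ŷ = -10 + 6·14 = 74; r = 74 − 74 = 0
SSE = 16 + 36 + 0 + 4 + 0 = 56
s = √(56/3) = 4.32049
r/s = -6 / 4.32049 = -1.3887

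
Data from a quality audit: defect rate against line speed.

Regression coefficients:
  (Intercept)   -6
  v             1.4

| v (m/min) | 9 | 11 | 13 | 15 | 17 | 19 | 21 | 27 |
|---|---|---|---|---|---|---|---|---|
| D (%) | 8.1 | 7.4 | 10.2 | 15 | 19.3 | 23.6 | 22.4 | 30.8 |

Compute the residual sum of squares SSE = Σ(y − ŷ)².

SSE = 23.5

v=9: D̂ = -6 + 1.4·9 = 6.6; r = 8.1 − 6.6 = 1.5
v=11: D̂ = -6 + 1.4·11 = 9.4; r = 7.4 − 9.4 = -2
v=13: D̂ = -6 + 1.4·13 = 12.2; r = 10.2 − 12.2 = -2
v=15: D̂ = -6 + 1.4·15 = 15; r = 15 − 15 = 0
v=17: D̂ = -6 + 1.4·17 = 17.8; r = 19.3 − 17.8 = 1.5
v=19: D̂ = -6 + 1.4·19 = 20.6; r = 23.6 − 20.6 = 3
v=21: D̂ = -6 + 1.4·21 = 23.4; r = 22.4 − 23.4 = -1
v=27: D̂ = -6 + 1.4·27 = 31.8; r = 30.8 − 31.8 = -1
SSE = 2.25 + 4 + 4 + 0 + 2.25 + 9 + 1 + 1 = 23.5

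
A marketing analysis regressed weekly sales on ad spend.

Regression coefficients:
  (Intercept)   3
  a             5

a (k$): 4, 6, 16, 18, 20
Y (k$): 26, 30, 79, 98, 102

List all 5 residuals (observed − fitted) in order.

a=4: Ŷ = 3 + 5·4 = 23; e = 26 − 23 = 3
a=6: Ŷ = 3 + 5·6 = 33; e = 30 − 33 = -3
a=16: Ŷ = 3 + 5·16 = 83; e = 79 − 83 = -4
a=18: Ŷ = 3 + 5·18 = 93; e = 98 − 93 = 5
a=20: Ŷ = 3 + 5·20 = 103; e = 102 − 103 = -1

3, -3, -4, 5, -1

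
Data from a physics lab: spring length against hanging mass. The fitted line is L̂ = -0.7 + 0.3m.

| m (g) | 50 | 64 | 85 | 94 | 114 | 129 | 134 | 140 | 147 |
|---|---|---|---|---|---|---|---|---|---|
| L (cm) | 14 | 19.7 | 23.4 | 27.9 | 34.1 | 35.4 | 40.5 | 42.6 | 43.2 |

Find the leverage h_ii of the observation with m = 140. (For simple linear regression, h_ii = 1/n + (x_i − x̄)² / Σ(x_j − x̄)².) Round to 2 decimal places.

m̄ = (50 + 64 + 85 + 94 + 114 + 129 + 134 + 140 + 147)/9 = 106.333
Σ(m − m̄)² = 3173.44 + 1792.11 + 455.111 + 152.111 + 58.7778 + 513.778 + 765.444 + 1133.44 + 1653.78 = 9698
h = 1/9 + (33.6667)²/9698 = 0.111111 + 0.116874 = 0.23

h = 0.23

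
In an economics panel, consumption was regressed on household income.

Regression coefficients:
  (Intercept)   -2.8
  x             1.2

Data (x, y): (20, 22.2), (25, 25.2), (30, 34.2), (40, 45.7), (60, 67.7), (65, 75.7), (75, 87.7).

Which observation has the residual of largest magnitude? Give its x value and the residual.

x = 25, r = -2

x=20: ŷ = -2.8 + 1.2·20 = 21.2; r = 22.2 − 21.2 = 1
x=25: ŷ = -2.8 + 1.2·25 = 27.2; r = 25.2 − 27.2 = -2
x=30: ŷ = -2.8 + 1.2·30 = 33.2; r = 34.2 − 33.2 = 1
x=40: ŷ = -2.8 + 1.2·40 = 45.2; r = 45.7 − 45.2 = 0.5
x=60: ŷ = -2.8 + 1.2·60 = 69.2; r = 67.7 − 69.2 = -1.5
x=65: ŷ = -2.8 + 1.2·65 = 75.2; r = 75.7 − 75.2 = 0.5
x=75: ŷ = -2.8 + 1.2·75 = 87.2; r = 87.7 − 87.2 = 0.5
Largest |r| is 2 at x = 25, residual -2.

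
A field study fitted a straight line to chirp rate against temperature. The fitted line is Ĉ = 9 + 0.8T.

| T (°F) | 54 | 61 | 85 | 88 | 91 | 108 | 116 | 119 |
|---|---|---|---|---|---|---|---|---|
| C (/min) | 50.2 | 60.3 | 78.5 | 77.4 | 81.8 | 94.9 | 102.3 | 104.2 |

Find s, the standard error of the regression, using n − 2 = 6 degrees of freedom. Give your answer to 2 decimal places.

s = 1.68

T=54: Ĉ = 9 + 0.8·54 = 52.2; e = 50.2 − 52.2 = -2
T=61: Ĉ = 9 + 0.8·61 = 57.8; e = 60.3 − 57.8 = 2.5
T=85: Ĉ = 9 + 0.8·85 = 77; e = 78.5 − 77 = 1.5
T=88: Ĉ = 9 + 0.8·88 = 79.4; e = 77.4 − 79.4 = -2
T=91: Ĉ = 9 + 0.8·91 = 81.8; e = 81.8 − 81.8 = 0
T=108: Ĉ = 9 + 0.8·108 = 95.4; e = 94.9 − 95.4 = -0.5
T=116: Ĉ = 9 + 0.8·116 = 101.8; e = 102.3 − 101.8 = 0.5
T=119: Ĉ = 9 + 0.8·119 = 104.2; e = 104.2 − 104.2 = 0
SSE = 4 + 6.25 + 2.25 + 4 + 0 + 0.25 + 0.25 + 0 = 17
s = √(17/6) = √2.83333 ≈ 1.68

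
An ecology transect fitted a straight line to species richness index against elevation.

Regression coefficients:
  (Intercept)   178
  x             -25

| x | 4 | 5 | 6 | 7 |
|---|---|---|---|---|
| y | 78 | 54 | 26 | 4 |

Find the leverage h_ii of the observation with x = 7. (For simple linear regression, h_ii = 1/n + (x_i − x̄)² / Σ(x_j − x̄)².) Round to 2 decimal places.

x̄ = (4 + 5 + 6 + 7)/4 = 5.5
Σ(x − x̄)² = 2.25 + 0.25 + 0.25 + 2.25 = 5
h = 1/4 + (1.5)²/5 = 0.25 + 0.45 = 0.70

h = 0.70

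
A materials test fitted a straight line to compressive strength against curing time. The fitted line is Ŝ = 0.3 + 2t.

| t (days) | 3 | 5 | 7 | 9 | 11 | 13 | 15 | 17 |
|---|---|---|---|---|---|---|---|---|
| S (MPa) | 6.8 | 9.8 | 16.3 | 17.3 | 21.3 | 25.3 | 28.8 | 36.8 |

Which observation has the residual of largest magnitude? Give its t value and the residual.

t=3: Ŝ = 0.3 + 2·3 = 6.3; r = 6.8 − 6.3 = 0.5
t=5: Ŝ = 0.3 + 2·5 = 10.3; r = 9.8 − 10.3 = -0.5
t=7: Ŝ = 0.3 + 2·7 = 14.3; r = 16.3 − 14.3 = 2
t=9: Ŝ = 0.3 + 2·9 = 18.3; r = 17.3 − 18.3 = -1
t=11: Ŝ = 0.3 + 2·11 = 22.3; r = 21.3 − 22.3 = -1
t=13: Ŝ = 0.3 + 2·13 = 26.3; r = 25.3 − 26.3 = -1
t=15: Ŝ = 0.3 + 2·15 = 30.3; r = 28.8 − 30.3 = -1.5
t=17: Ŝ = 0.3 + 2·17 = 34.3; r = 36.8 − 34.3 = 2.5
Largest |r| is 2.5 at t = 17, residual 2.5.

t = 17, r = 2.5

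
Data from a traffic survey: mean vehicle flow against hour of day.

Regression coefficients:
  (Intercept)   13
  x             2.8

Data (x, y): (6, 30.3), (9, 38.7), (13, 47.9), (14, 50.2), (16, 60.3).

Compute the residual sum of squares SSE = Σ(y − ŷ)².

SSE = 13

x=6: ŷ = 13 + 2.8·6 = 29.8; r = 30.3 − 29.8 = 0.5
x=9: ŷ = 13 + 2.8·9 = 38.2; r = 38.7 − 38.2 = 0.5
x=13: ŷ = 13 + 2.8·13 = 49.4; r = 47.9 − 49.4 = -1.5
x=14: ŷ = 13 + 2.8·14 = 52.2; r = 50.2 − 52.2 = -2
x=16: ŷ = 13 + 2.8·16 = 57.8; r = 60.3 − 57.8 = 2.5
SSE = 0.25 + 0.25 + 2.25 + 4 + 6.25 = 13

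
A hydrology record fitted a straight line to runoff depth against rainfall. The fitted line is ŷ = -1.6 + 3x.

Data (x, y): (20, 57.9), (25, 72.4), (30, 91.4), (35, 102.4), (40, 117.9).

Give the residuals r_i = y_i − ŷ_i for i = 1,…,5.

-0.5, -1, 3, -1, -0.5

x=20: ŷ = -1.6 + 3·20 = 58.4; r = 57.9 − 58.4 = -0.5
x=25: ŷ = -1.6 + 3·25 = 73.4; r = 72.4 − 73.4 = -1
x=30: ŷ = -1.6 + 3·30 = 88.4; r = 91.4 − 88.4 = 3
x=35: ŷ = -1.6 + 3·35 = 103.4; r = 102.4 − 103.4 = -1
x=40: ŷ = -1.6 + 3·40 = 118.4; r = 117.9 − 118.4 = -0.5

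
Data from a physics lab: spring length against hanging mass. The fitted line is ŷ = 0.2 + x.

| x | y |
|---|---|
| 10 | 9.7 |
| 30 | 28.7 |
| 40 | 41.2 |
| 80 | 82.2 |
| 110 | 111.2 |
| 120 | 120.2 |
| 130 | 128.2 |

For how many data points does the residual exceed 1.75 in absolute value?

2

x=10: ŷ = 0.2 + 10 = 10.2; r = 9.7 − 10.2 = -0.5
x=30: ŷ = 0.2 + 30 = 30.2; r = 28.7 − 30.2 = -1.5
x=40: ŷ = 0.2 + 40 = 40.2; r = 41.2 − 40.2 = 1
x=80: ŷ = 0.2 + 80 = 80.2; r = 82.2 − 80.2 = 2
x=110: ŷ = 0.2 + 110 = 110.2; r = 111.2 − 110.2 = 1
x=120: ŷ = 0.2 + 120 = 120.2; r = 120.2 − 120.2 = 0
x=130: ŷ = 0.2 + 130 = 130.2; r = 128.2 − 130.2 = -2
|r| > 1.75: x=80 (|r|=2), x=130 (|r|=2) → 2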